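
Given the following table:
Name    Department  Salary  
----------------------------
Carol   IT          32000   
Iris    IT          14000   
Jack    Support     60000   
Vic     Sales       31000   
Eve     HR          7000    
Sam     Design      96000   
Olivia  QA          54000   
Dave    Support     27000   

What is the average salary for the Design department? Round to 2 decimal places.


Design department members:
  Sam: 96000
Sum = 96000
Count = 1
Average = 96000 / 1 = 96000.00

ANSWER: 96000.00


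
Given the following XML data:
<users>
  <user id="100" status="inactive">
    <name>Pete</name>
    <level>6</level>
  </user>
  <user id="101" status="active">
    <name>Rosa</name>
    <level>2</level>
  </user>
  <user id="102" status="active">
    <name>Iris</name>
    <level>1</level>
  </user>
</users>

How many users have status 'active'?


Counting users with status='active':
  Rosa (id=101) -> MATCH
  Iris (id=102) -> MATCH
Count: 2

ANSWER: 2


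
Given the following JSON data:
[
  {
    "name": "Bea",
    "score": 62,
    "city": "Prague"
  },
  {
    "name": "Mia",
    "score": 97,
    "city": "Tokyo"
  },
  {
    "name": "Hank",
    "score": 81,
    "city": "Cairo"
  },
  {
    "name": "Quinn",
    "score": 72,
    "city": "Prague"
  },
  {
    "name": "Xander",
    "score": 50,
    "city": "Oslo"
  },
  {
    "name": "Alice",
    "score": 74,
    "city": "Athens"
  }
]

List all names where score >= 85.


Filtering records where score >= 85:
  Bea (score=62) -> no
  Mia (score=97) -> YES
  Hank (score=81) -> no
  Quinn (score=72) -> no
  Xander (score=50) -> no
  Alice (score=74) -> no


ANSWER: Mia


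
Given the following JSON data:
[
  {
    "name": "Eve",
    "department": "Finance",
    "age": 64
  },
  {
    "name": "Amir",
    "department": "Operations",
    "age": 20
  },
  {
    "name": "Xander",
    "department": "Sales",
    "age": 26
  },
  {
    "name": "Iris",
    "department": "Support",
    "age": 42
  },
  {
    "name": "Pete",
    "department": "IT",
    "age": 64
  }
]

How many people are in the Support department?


Scanning records for department = Support
  Record 3: Iris
Count: 1

ANSWER: 1


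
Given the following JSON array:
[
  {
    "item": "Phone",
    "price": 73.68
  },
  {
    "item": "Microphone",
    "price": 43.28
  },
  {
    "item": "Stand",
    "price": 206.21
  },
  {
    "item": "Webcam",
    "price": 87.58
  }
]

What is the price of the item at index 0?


Array index 0 -> Phone
price = 73.68

ANSWER: 73.68


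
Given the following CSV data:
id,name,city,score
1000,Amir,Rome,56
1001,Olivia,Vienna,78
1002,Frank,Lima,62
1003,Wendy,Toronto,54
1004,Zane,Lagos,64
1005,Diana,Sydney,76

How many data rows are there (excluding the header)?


Counting rows (excluding header):
Header: id,name,city,score
Data rows: 6

ANSWER: 6


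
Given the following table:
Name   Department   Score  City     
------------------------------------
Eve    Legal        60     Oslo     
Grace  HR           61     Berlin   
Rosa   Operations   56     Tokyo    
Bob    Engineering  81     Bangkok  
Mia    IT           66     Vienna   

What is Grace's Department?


Row 2: Grace
Department = HR

ANSWER: HR


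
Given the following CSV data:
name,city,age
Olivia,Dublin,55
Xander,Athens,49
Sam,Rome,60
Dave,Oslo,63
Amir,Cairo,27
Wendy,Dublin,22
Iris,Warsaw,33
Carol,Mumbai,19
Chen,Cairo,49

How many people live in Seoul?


Scanning city column for 'Seoul':
Total matches: 0

ANSWER: 0


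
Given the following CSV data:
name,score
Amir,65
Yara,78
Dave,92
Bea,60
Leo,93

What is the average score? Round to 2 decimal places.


Scores: 65, 78, 92, 60, 93
Sum = 388
Count = 5
Average = 388 / 5 = 77.60

ANSWER: 77.60


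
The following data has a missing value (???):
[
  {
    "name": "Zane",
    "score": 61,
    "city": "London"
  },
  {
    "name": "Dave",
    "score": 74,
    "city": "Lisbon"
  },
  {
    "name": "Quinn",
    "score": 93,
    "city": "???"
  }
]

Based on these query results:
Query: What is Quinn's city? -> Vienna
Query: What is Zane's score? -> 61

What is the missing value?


The missing value is Quinn's city
From query: Quinn's city = Vienna

ANSWER: Vienna


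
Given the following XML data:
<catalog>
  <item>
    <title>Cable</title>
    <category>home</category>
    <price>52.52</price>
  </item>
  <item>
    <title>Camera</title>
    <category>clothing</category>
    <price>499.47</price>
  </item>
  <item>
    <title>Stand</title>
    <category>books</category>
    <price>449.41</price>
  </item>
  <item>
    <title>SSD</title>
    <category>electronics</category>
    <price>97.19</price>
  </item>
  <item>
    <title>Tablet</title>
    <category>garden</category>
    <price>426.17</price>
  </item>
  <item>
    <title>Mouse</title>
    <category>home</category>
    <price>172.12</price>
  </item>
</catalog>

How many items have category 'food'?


Scanning <item> elements for <category>food</category>:
Count: 0

ANSWER: 0


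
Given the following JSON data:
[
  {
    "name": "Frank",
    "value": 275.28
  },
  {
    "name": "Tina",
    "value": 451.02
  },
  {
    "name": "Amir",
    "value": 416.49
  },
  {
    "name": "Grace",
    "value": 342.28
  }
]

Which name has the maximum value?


Comparing values:
  Frank: 275.28
  Tina: 451.02
  Amir: 416.49
  Grace: 342.28
Maximum: Tina (451.02)

ANSWER: Tina


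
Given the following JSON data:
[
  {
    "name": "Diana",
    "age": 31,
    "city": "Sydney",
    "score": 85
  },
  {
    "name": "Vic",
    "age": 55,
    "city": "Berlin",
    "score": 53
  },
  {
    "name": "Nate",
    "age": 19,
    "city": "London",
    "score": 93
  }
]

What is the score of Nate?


Looking up record where name = Nate
Record index: 2
Field 'score' = 93

ANSWER: 93


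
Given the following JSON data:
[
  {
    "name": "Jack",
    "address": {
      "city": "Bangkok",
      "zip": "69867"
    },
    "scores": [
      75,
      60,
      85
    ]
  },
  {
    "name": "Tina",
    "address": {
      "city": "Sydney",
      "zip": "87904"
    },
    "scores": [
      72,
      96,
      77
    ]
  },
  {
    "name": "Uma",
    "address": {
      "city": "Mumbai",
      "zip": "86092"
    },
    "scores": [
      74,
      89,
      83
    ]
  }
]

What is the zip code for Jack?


Path: records[0].address.zip
Value: 69867

ANSWER: 69867


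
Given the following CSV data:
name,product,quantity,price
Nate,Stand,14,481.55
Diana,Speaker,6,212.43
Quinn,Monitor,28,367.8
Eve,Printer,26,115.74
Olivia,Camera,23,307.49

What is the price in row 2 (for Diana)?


Row 2: Diana
Column 'price' = 212.43

ANSWER: 212.43


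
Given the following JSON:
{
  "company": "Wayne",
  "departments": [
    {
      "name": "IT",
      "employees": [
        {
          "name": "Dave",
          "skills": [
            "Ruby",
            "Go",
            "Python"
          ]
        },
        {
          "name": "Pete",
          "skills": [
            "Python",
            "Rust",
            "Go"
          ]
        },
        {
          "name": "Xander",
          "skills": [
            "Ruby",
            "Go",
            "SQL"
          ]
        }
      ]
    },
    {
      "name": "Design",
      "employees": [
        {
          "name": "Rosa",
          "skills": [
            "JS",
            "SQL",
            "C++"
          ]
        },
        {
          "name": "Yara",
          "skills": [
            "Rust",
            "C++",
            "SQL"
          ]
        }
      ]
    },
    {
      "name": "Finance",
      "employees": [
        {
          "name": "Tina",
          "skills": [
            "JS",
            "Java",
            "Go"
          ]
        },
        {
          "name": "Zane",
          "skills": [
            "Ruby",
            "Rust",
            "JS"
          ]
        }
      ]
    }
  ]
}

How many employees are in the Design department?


Path: departments[1].employees
Count: 2

ANSWER: 2


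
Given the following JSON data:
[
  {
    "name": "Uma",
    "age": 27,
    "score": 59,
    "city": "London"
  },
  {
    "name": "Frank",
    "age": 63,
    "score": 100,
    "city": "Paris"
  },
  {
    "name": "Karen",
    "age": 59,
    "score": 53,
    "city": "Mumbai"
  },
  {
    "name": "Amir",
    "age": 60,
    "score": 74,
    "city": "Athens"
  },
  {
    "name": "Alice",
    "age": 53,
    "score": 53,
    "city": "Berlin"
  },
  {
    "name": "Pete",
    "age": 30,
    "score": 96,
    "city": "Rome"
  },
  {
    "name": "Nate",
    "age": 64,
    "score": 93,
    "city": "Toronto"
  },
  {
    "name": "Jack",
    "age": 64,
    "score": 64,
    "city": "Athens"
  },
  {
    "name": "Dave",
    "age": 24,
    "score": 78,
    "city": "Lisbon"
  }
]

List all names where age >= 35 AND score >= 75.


Checking both conditions:
  Uma (age=27, score=59) -> no
  Frank (age=63, score=100) -> YES
  Karen (age=59, score=53) -> no
  Amir (age=60, score=74) -> no
  Alice (age=53, score=53) -> no
  Pete (age=30, score=96) -> no
  Nate (age=64, score=93) -> YES
  Jack (age=64, score=64) -> no
  Dave (age=24, score=78) -> no


ANSWER: Frank, Nate


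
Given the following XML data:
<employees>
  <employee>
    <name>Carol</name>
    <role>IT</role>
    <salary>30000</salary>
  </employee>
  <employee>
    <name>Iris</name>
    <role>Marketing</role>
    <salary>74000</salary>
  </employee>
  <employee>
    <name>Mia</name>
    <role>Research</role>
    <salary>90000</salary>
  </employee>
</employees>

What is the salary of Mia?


Searching for <employee> with <name>Mia</name>
Found at position 3
<salary>90000</salary>

ANSWER: 90000


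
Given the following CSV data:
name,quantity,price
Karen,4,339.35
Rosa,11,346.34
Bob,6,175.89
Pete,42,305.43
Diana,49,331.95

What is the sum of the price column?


Values in 'price' column:
  Row 1: 339.35
  Row 2: 346.34
  Row 3: 175.89
  Row 4: 305.43
  Row 5: 331.95
Sum = 339.35 + 346.34 + 175.89 + 305.43 + 331.95 = 1498.96

ANSWER: 1498.96


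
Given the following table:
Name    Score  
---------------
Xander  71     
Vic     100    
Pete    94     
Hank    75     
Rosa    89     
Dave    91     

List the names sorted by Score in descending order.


Sorting by Score (descending):
  Vic: 100
  Pete: 94
  Dave: 91
  Rosa: 89
  Hank: 75
  Xander: 71


ANSWER: Vic, Pete, Dave, Rosa, Hank, Xander


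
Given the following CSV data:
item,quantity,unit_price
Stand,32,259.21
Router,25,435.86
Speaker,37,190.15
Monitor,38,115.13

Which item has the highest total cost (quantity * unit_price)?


Computing row totals:
  Stand: 8294.72
  Router: 10896.5
  Speaker: 7035.55
  Monitor: 4374.94
Maximum: Router (10896.5)

ANSWER: Router


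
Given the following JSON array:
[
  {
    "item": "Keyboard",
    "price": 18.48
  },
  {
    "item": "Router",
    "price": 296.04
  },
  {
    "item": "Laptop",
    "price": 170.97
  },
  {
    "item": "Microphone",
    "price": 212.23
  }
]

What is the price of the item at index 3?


Array index 3 -> Microphone
price = 212.23

ANSWER: 212.23


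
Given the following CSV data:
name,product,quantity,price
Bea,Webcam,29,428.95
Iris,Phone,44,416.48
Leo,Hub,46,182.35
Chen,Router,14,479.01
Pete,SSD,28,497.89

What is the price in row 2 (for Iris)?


Row 2: Iris
Column 'price' = 416.48

ANSWER: 416.48


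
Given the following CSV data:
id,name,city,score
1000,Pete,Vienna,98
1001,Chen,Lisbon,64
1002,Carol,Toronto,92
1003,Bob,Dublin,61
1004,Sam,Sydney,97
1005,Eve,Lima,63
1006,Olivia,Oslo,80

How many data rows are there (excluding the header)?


Counting rows (excluding header):
Header: id,name,city,score
Data rows: 7

ANSWER: 7


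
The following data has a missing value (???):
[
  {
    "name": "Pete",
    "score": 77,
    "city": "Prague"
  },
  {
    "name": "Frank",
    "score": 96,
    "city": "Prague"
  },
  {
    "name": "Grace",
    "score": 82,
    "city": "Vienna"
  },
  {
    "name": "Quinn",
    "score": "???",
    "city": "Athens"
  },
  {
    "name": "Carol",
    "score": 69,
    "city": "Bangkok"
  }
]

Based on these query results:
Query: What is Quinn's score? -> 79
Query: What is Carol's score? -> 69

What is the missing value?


The missing value is Quinn's score
From query: Quinn's score = 79

ANSWER: 79


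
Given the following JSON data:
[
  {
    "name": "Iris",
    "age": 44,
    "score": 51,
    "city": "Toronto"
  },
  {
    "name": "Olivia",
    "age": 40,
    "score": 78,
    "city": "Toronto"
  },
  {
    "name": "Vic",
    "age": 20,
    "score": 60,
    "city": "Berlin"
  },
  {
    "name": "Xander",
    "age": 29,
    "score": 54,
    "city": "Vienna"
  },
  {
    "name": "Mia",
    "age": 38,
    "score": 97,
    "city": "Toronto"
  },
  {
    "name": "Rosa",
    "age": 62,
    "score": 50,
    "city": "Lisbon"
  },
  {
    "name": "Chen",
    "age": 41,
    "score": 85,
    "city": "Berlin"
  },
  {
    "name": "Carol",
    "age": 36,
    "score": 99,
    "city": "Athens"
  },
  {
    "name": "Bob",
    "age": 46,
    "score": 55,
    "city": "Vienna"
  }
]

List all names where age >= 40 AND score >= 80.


Checking both conditions:
  Iris (age=44, score=51) -> no
  Olivia (age=40, score=78) -> no
  Vic (age=20, score=60) -> no
  Xander (age=29, score=54) -> no
  Mia (age=38, score=97) -> no
  Rosa (age=62, score=50) -> no
  Chen (age=41, score=85) -> YES
  Carol (age=36, score=99) -> no
  Bob (age=46, score=55) -> no


ANSWER: Chen


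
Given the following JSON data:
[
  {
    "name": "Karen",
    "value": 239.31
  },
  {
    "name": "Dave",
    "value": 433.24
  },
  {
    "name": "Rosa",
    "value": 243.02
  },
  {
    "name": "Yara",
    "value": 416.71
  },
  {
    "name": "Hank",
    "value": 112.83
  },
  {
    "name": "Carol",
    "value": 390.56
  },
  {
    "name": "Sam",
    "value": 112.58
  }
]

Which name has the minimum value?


Comparing values:
  Karen: 239.31
  Dave: 433.24
  Rosa: 243.02
  Yara: 416.71
  Hank: 112.83
  Carol: 390.56
  Sam: 112.58
Minimum: Sam (112.58)

ANSWER: Sam


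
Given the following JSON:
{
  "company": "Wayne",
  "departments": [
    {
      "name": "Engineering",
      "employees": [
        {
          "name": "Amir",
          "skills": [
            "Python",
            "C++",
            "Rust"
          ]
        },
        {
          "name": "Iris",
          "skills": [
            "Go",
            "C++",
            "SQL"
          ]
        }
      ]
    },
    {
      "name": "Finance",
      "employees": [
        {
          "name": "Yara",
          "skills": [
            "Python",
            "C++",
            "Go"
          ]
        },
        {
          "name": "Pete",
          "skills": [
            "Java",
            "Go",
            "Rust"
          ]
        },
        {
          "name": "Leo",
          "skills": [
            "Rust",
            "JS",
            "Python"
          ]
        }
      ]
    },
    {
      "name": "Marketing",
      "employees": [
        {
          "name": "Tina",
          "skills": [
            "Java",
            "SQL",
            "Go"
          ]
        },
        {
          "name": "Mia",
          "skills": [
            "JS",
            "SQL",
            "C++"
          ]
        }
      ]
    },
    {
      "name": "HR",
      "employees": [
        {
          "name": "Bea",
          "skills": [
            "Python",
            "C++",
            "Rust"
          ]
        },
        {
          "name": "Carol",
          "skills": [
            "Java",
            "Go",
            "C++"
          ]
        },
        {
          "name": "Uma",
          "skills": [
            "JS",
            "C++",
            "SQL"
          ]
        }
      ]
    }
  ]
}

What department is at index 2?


Path: departments[2].name
Value: Marketing

ANSWER: Marketing


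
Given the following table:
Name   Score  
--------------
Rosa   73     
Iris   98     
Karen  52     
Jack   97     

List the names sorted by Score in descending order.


Sorting by Score (descending):
  Iris: 98
  Jack: 97
  Rosa: 73
  Karen: 52


ANSWER: Iris, Jack, Rosa, Karen


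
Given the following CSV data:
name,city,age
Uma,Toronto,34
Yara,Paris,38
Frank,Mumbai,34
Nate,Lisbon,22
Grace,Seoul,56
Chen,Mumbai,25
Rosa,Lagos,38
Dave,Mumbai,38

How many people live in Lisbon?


Scanning city column for 'Lisbon':
  Row 4: Nate -> MATCH
Total matches: 1

ANSWER: 1


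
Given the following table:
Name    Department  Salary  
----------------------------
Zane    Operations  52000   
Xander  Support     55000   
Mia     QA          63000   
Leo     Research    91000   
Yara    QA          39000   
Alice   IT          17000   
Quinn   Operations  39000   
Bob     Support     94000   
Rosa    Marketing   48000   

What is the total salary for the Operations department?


Operations department members:
  Zane: 52000
  Quinn: 39000
Total = 52000 + 39000 = 91000

ANSWER: 91000


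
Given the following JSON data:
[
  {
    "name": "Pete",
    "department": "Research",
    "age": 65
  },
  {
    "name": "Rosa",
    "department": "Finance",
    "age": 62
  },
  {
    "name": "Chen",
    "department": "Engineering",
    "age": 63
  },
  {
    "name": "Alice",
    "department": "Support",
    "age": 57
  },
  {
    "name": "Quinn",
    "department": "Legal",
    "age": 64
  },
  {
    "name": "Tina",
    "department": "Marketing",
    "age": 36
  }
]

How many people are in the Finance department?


Scanning records for department = Finance
  Record 1: Rosa
Count: 1

ANSWER: 1


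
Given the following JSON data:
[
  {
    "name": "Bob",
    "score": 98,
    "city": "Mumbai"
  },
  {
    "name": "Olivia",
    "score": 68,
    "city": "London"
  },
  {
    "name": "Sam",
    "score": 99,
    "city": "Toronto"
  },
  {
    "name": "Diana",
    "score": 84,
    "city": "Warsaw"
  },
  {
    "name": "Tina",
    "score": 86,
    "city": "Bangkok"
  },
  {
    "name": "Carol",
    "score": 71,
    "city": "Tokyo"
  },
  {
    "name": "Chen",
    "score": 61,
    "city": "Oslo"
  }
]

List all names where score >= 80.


Filtering records where score >= 80:
  Bob (score=98) -> YES
  Olivia (score=68) -> no
  Sam (score=99) -> YES
  Diana (score=84) -> YES
  Tina (score=86) -> YES
  Carol (score=71) -> no
  Chen (score=61) -> no


ANSWER: Bob, Sam, Diana, Tina


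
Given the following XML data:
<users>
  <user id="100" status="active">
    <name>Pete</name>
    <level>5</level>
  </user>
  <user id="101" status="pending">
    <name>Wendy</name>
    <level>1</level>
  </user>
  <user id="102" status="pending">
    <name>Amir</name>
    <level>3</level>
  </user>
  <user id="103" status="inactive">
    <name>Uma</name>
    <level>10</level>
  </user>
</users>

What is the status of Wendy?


Finding user with name = Wendy
user id="101" status="pending"

ANSWER: pending


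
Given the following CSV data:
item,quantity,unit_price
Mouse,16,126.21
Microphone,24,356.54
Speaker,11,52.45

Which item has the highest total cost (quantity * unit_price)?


Computing row totals:
  Mouse: 2019.36
  Microphone: 8556.96
  Speaker: 576.95
Maximum: Microphone (8556.96)

ANSWER: Microphone


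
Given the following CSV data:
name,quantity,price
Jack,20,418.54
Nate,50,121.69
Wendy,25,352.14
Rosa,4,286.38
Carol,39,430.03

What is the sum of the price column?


Values in 'price' column:
  Row 1: 418.54
  Row 2: 121.69
  Row 3: 352.14
  Row 4: 286.38
  Row 5: 430.03
Sum = 418.54 + 121.69 + 352.14 + 286.38 + 430.03 = 1608.78

ANSWER: 1608.78


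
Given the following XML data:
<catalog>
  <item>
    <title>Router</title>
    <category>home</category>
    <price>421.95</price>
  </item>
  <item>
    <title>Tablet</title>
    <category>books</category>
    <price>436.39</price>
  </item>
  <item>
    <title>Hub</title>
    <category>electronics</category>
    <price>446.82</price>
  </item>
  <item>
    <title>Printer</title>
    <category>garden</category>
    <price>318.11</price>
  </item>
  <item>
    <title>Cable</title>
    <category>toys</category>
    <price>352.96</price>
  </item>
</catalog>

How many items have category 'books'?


Scanning <item> elements for <category>books</category>:
  Item 2: Tablet -> MATCH
Count: 1

ANSWER: 1


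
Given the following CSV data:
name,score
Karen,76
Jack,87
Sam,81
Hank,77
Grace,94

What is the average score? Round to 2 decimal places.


Scores: 76, 87, 81, 77, 94
Sum = 415
Count = 5
Average = 415 / 5 = 83.00

ANSWER: 83.00


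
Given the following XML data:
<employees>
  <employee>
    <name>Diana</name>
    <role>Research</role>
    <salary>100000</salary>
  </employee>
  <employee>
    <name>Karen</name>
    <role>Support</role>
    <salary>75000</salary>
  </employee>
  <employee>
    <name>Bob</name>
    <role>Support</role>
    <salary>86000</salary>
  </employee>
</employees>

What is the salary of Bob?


Searching for <employee> with <name>Bob</name>
Found at position 3
<salary>86000</salary>

ANSWER: 86000


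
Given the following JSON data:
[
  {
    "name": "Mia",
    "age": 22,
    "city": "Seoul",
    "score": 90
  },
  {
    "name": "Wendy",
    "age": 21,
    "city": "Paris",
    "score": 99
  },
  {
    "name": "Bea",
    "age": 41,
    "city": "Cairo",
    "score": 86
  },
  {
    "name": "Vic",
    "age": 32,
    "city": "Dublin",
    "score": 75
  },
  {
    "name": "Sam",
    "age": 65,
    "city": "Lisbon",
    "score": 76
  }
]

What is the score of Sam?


Looking up record where name = Sam
Record index: 4
Field 'score' = 76

ANSWER: 76


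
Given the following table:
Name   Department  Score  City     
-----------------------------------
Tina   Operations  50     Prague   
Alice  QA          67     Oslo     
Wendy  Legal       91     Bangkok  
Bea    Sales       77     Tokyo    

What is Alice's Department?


Row 2: Alice
Department = QA

ANSWER: QA


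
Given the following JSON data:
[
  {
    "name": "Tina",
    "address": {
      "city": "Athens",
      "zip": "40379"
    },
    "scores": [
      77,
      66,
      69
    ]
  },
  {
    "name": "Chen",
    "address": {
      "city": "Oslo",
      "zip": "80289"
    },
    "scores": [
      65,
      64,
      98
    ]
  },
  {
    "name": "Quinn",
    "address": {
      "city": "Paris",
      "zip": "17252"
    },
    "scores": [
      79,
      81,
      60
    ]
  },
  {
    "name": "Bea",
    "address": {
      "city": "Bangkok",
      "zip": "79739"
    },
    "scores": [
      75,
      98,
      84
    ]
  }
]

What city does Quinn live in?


Path: records[2].address.city
Value: Paris

ANSWER: Paris


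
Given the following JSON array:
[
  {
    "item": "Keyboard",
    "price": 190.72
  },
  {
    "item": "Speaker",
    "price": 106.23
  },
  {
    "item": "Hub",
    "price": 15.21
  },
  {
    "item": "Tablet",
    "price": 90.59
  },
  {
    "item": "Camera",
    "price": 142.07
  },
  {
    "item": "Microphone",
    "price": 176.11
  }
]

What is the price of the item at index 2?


Array index 2 -> Hub
price = 15.21

ANSWER: 15.21


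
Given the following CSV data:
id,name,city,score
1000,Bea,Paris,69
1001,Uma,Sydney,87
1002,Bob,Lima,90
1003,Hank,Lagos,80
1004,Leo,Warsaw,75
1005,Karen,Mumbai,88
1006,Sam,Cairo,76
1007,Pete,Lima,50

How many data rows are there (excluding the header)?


Counting rows (excluding header):
Header: id,name,city,score
Data rows: 8

ANSWER: 8


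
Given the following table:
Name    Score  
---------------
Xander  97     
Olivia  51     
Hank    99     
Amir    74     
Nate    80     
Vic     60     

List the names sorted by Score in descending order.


Sorting by Score (descending):
  Hank: 99
  Xander: 97
  Nate: 80
  Amir: 74
  Vic: 60
  Olivia: 51


ANSWER: Hank, Xander, Nate, Amir, Vic, Olivia


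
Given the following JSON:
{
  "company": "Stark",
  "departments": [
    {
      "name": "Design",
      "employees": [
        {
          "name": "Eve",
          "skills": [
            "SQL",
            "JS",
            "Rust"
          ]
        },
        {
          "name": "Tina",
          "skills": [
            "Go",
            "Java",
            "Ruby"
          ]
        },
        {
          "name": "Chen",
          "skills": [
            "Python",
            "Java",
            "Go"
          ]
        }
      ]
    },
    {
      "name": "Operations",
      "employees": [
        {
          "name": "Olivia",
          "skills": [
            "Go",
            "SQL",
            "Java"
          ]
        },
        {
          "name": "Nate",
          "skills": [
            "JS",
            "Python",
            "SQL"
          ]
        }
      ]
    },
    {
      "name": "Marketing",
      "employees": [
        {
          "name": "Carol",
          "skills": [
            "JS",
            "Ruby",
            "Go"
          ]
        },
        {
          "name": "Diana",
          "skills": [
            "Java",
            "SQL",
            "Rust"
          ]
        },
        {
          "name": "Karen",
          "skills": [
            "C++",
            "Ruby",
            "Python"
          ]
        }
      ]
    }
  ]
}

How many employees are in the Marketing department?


Path: departments[2].employees
Count: 3

ANSWER: 3


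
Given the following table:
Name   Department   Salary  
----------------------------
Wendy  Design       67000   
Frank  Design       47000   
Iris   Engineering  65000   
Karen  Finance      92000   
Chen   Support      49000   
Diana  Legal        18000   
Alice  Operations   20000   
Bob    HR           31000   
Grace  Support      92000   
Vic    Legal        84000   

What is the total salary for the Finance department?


Finance department members:
  Karen: 92000
Total = 92000 = 92000

ANSWER: 92000


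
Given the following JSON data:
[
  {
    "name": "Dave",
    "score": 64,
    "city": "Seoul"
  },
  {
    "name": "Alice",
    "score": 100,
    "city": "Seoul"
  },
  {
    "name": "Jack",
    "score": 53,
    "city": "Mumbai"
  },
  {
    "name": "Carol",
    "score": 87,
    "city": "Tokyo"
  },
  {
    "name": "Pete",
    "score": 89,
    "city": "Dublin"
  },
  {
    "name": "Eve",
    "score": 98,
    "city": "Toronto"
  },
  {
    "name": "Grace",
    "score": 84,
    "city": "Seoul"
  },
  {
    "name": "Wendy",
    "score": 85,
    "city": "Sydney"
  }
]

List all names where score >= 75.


Filtering records where score >= 75:
  Dave (score=64) -> no
  Alice (score=100) -> YES
  Jack (score=53) -> no
  Carol (score=87) -> YES
  Pete (score=89) -> YES
  Eve (score=98) -> YES
  Grace (score=84) -> YES
  Wendy (score=85) -> YES


ANSWER: Alice, Carol, Pete, Eve, Grace, Wendy


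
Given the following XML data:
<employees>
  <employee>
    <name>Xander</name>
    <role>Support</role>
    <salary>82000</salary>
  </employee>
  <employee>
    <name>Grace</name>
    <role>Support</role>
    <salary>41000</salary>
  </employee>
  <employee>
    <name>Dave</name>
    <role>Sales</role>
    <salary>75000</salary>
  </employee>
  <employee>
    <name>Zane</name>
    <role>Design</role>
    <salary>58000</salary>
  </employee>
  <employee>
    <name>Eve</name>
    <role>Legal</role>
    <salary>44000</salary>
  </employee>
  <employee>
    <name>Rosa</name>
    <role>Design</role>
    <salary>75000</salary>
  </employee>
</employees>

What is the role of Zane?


Searching for <employee> with <name>Zane</name>
Found at position 4
<role>Design</role>

ANSWER: Design


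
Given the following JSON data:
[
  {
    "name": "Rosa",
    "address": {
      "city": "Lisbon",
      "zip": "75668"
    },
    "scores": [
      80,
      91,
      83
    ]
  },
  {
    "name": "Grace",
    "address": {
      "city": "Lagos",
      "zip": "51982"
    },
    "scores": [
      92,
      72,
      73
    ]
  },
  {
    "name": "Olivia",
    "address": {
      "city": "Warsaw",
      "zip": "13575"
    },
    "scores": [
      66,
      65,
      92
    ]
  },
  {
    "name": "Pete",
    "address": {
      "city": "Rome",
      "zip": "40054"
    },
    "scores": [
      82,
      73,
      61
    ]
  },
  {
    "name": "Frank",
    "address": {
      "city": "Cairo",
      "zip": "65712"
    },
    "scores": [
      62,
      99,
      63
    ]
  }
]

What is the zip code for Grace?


Path: records[1].address.zip
Value: 51982

ANSWER: 51982


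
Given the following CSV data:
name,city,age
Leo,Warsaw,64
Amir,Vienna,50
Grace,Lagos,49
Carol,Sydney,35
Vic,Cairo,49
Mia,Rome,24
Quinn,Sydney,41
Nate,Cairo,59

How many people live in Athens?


Scanning city column for 'Athens':
Total matches: 0

ANSWER: 0


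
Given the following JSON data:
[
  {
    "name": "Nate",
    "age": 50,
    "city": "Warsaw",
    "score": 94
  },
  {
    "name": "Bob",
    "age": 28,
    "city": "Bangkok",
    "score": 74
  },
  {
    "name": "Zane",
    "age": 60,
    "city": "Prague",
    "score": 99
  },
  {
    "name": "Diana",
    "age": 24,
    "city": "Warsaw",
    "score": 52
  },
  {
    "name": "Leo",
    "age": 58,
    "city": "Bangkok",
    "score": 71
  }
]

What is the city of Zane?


Looking up record where name = Zane
Record index: 2
Field 'city' = Prague

ANSWER: Prague


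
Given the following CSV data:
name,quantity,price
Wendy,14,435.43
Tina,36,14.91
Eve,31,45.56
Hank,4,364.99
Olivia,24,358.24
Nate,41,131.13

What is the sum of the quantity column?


Values in 'quantity' column:
  Row 1: 14
  Row 2: 36
  Row 3: 31
  Row 4: 4
  Row 5: 24
  Row 6: 41
Sum = 14 + 36 + 31 + 4 + 24 + 41 = 150

ANSWER: 150


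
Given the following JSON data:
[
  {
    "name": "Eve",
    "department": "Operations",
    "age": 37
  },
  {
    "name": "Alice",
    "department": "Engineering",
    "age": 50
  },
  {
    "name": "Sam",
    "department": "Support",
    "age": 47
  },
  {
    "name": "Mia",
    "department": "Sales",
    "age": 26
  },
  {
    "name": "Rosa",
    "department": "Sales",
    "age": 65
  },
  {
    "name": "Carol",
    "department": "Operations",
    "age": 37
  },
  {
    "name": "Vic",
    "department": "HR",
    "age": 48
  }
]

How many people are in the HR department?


Scanning records for department = HR
  Record 6: Vic
Count: 1

ANSWER: 1


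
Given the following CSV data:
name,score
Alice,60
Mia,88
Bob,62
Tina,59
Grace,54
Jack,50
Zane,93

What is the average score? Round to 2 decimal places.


Scores: 60, 88, 62, 59, 54, 50, 93
Sum = 466
Count = 7
Average = 466 / 7 = 66.57

ANSWER: 66.57


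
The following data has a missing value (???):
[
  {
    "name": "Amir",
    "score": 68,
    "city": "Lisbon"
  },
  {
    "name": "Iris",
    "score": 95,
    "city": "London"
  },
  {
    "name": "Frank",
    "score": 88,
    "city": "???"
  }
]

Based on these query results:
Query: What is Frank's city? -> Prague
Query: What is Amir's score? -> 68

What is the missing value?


The missing value is Frank's city
From query: Frank's city = Prague

ANSWER: Prague


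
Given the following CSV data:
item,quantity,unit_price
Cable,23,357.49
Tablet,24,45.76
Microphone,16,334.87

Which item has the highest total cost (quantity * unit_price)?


Computing row totals:
  Cable: 8222.27
  Tablet: 1098.24
  Microphone: 5357.92
Maximum: Cable (8222.27)

ANSWER: Cable


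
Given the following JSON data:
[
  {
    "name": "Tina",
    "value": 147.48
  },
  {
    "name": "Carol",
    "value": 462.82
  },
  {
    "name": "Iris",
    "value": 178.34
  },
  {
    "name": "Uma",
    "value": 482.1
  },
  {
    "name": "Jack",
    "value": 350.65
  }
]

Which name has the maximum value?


Comparing values:
  Tina: 147.48
  Carol: 462.82
  Iris: 178.34
  Uma: 482.1
  Jack: 350.65
Maximum: Uma (482.1)

ANSWER: Uma


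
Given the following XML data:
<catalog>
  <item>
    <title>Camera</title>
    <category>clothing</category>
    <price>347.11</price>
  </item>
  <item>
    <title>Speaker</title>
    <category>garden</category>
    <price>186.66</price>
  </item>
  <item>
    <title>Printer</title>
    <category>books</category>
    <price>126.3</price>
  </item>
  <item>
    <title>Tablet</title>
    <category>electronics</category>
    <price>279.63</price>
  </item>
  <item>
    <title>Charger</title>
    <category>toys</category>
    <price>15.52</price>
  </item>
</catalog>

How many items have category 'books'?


Scanning <item> elements for <category>books</category>:
  Item 3: Printer -> MATCH
Count: 1

ANSWER: 1


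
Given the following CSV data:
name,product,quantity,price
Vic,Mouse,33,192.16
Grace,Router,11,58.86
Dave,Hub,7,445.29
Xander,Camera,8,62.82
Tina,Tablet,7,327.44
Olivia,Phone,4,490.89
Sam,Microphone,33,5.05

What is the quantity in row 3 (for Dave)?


Row 3: Dave
Column 'quantity' = 7

ANSWER: 7


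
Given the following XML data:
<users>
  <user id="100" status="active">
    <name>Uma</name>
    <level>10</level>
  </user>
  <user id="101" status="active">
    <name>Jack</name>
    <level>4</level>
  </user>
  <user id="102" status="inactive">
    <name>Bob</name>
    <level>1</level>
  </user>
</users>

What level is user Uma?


Finding user: Uma
<level>10</level>

ANSWER: 10


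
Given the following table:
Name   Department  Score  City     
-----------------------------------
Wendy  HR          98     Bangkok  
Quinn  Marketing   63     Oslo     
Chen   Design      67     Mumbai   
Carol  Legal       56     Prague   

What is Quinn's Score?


Row 2: Quinn
Score = 63

ANSWER: 63


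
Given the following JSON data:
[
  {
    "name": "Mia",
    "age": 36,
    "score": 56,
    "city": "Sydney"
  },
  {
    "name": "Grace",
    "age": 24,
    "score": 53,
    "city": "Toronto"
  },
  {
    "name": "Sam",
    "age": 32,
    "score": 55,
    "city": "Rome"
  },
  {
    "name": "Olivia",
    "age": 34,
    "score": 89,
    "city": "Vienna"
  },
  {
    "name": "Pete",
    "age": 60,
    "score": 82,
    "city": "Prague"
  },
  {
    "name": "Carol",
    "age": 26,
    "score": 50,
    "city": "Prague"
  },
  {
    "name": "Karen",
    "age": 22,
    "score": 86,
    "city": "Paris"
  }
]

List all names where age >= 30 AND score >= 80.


Checking both conditions:
  Mia (age=36, score=56) -> no
  Grace (age=24, score=53) -> no
  Sam (age=32, score=55) -> no
  Olivia (age=34, score=89) -> YES
  Pete (age=60, score=82) -> YES
  Carol (age=26, score=50) -> no
  Karen (age=22, score=86) -> no


ANSWER: Olivia, Pete


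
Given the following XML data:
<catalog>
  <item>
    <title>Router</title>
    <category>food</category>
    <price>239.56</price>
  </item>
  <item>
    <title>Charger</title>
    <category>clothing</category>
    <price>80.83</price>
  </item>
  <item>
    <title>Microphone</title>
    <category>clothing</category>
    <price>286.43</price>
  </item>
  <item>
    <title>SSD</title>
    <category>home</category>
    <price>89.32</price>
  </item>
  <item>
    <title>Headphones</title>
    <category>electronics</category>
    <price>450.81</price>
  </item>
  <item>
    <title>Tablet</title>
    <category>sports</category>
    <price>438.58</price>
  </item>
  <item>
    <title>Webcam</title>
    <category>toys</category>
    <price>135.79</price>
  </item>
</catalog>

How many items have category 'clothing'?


Scanning <item> elements for <category>clothing</category>:
  Item 2: Charger -> MATCH
  Item 3: Microphone -> MATCH
Count: 2

ANSWER: 2


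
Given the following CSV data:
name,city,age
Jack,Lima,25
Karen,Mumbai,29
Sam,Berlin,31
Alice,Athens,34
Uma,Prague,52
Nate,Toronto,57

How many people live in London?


Scanning city column for 'London':
Total matches: 0

ANSWER: 0


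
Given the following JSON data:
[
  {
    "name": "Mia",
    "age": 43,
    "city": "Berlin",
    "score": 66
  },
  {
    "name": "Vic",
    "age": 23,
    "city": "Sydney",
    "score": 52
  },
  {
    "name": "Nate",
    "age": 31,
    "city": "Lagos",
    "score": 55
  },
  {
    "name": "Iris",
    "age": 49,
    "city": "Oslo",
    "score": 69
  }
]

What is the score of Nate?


Looking up record where name = Nate
Record index: 2
Field 'score' = 55

ANSWER: 55


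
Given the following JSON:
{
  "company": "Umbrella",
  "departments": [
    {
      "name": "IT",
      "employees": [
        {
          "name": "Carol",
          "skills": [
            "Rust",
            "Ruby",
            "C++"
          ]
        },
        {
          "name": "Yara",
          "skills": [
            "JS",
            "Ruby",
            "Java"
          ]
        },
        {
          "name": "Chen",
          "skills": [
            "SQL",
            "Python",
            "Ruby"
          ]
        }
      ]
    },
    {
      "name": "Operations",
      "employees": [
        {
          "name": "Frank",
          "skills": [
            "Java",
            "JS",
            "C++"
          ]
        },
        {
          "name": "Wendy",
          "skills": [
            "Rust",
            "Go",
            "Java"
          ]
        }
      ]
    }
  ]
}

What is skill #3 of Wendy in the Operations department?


Path: departments[1].employees[1].skills[2]
Value: Java

ANSWER: Java


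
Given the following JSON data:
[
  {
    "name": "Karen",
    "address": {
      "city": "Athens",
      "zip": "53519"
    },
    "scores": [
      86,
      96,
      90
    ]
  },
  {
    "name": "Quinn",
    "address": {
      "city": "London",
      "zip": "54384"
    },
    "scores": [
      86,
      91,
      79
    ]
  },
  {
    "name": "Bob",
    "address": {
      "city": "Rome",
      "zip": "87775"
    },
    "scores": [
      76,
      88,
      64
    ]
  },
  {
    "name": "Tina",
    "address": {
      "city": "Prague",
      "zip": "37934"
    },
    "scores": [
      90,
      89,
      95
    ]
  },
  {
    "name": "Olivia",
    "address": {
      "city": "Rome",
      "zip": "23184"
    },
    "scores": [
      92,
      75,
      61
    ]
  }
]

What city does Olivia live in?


Path: records[4].address.city
Value: Rome

ANSWER: Rome


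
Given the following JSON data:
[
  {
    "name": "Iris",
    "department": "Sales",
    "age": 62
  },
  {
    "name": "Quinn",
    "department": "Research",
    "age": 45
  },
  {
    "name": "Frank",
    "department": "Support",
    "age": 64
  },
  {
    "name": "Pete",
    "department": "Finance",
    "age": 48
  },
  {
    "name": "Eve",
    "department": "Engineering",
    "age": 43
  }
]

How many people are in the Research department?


Scanning records for department = Research
  Record 1: Quinn
Count: 1

ANSWER: 1


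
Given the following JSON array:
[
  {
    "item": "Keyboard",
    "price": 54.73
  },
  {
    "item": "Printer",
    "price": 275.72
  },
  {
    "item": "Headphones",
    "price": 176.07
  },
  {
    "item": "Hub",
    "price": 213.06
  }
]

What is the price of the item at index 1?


Array index 1 -> Printer
price = 275.72

ANSWER: 275.72


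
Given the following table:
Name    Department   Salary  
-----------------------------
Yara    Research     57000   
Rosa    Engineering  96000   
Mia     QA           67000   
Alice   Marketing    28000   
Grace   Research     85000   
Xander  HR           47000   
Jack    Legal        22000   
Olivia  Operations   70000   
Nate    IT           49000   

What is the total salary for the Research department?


Research department members:
  Yara: 57000
  Grace: 85000
Total = 57000 + 85000 = 142000

ANSWER: 142000


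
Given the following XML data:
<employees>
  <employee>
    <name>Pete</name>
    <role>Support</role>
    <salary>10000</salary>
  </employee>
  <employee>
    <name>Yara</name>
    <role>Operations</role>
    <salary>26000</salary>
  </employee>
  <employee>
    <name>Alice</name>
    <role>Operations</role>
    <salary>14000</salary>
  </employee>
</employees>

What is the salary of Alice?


Searching for <employee> with <name>Alice</name>
Found at position 3
<salary>14000</salary>

ANSWER: 14000


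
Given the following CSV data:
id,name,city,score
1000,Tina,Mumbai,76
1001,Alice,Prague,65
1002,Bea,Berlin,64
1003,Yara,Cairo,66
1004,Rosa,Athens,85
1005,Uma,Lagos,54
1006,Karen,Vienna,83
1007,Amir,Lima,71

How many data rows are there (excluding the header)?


Counting rows (excluding header):
Header: id,name,city,score
Data rows: 8

ANSWER: 8
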